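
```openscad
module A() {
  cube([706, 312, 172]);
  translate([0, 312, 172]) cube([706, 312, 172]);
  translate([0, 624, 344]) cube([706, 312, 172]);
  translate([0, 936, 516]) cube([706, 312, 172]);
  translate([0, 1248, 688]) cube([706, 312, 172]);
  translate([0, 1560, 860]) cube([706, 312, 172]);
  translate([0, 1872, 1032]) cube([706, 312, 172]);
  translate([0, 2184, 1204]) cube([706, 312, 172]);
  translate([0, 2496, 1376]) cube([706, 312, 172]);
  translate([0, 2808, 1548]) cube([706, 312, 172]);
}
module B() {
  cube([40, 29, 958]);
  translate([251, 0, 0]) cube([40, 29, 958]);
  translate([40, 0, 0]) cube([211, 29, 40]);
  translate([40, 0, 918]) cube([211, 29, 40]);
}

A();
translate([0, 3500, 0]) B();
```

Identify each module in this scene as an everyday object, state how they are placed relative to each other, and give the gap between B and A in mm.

The picture frame's nearest face is 380 mm from the staircase's +y face.

A is a staircase. B is a picture frame. The picture frame is on the floor beside the staircase on its +y side. The gap between the picture frame and the staircase is 380 mm.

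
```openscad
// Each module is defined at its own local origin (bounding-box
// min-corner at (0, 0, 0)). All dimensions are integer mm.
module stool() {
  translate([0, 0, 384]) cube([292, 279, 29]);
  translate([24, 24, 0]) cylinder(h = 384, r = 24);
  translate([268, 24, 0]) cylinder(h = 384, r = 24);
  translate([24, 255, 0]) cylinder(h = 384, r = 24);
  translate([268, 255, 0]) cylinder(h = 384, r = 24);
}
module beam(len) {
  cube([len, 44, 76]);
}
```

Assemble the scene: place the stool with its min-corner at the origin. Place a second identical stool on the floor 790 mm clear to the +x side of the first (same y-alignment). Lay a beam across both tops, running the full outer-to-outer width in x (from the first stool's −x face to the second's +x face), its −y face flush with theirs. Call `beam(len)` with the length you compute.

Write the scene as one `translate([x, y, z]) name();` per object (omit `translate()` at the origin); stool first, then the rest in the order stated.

stool();
translate([1082, 0, 0]) stool();
translate([0, 0, 413]) beam(1374);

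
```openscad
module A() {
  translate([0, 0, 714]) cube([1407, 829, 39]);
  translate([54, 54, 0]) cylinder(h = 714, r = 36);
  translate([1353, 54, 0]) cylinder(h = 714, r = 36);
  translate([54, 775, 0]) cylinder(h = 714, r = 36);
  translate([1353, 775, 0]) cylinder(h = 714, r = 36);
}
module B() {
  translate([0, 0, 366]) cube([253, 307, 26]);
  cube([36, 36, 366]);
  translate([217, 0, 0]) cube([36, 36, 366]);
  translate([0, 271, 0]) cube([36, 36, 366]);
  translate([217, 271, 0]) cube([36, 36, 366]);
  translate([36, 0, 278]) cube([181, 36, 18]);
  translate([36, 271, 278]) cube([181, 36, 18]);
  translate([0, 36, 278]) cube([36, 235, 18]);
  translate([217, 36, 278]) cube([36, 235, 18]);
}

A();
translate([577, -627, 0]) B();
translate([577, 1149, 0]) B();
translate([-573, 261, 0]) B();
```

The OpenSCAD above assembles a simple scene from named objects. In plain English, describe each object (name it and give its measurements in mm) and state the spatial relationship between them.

A is a rectangular dining table. The top is 1407×829×39 mm with its upper surface at z = 753 mm. It stands on four round legs of 72 mm diameter, each leg's bounding box inset 18 mm from the nearest pair of top edges, running from the floor to the underside of the top.

B is a simple wooden stool: a rectangular seat 253 mm (x) by 307 mm (y), 26 mm thick, top face at z = 392 mm, on four square legs, each 36×36 mm in cross-section. The legs rest on z = 0, each flush with a corner of the seat. Four stretchers, 36 mm wide and 18 mm tall, connect adjacent legs with their undersides at z = 278 mm, each running between the inner faces of the legs it joins and aligned with the legs' outer faces on the other axis.

Three stools sit around the table at the −y, +y, −x sides.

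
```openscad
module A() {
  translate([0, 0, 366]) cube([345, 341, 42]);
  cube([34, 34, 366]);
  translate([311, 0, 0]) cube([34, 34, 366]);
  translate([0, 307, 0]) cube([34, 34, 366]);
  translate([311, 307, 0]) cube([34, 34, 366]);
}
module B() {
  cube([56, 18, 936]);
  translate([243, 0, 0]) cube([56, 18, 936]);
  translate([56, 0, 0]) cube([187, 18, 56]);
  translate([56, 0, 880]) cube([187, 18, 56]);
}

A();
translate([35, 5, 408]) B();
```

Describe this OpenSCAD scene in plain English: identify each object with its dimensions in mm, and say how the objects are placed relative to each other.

A is a four-legged stool. The seat is 345×341 mm, 42 mm thick, top at z = 408 mm. It stands on four square legs, each 34×34 mm in cross-section, from z = 0 to the seat underside, each flush with a corner of the seat.

B is a picture frame with a 187×824 mm rectangular opening (x by z) and a uniform 56 mm border on every side. Frame depth is 18 mm along y. It is built from two vertical stiles running the full outside height and two horizontal rails spanning the gap between the stiles.

The picture frame is on top of the stool.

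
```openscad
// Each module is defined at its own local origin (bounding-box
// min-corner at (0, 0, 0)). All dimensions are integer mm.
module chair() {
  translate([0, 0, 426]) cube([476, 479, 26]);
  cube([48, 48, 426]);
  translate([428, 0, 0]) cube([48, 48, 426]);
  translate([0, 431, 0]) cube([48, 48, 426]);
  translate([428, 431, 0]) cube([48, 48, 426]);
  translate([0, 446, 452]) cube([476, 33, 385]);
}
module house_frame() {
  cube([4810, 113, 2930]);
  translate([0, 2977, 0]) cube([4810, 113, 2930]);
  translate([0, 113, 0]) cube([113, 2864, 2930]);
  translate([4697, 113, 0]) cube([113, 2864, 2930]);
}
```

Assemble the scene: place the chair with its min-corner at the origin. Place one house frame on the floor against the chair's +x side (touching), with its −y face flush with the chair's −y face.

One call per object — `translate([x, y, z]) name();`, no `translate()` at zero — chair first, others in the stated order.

chair();
translate([476, 0, 0]) house_frame();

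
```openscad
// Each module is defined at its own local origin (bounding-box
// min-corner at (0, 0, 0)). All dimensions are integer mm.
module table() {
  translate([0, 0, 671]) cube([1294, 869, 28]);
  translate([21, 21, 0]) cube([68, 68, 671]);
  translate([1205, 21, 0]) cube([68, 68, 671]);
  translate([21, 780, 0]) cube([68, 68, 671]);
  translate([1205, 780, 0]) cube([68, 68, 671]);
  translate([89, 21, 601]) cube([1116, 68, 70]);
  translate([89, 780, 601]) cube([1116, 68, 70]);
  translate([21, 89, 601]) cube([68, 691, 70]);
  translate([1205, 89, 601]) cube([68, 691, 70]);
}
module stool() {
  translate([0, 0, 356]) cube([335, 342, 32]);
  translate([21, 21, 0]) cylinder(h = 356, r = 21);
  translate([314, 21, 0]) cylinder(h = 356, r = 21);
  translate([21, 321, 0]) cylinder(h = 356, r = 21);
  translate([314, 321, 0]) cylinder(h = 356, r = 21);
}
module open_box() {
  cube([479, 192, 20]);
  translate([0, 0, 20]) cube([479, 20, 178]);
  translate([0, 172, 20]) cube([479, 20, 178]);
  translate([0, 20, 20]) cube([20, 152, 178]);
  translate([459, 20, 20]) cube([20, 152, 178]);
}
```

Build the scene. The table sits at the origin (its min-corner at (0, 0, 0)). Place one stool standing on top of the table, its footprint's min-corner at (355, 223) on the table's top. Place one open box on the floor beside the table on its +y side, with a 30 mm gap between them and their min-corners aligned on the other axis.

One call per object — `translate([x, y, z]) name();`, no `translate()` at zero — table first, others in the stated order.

table();
translate([355, 223, 699]) stool();
translate([0, 899, 0]) open_box();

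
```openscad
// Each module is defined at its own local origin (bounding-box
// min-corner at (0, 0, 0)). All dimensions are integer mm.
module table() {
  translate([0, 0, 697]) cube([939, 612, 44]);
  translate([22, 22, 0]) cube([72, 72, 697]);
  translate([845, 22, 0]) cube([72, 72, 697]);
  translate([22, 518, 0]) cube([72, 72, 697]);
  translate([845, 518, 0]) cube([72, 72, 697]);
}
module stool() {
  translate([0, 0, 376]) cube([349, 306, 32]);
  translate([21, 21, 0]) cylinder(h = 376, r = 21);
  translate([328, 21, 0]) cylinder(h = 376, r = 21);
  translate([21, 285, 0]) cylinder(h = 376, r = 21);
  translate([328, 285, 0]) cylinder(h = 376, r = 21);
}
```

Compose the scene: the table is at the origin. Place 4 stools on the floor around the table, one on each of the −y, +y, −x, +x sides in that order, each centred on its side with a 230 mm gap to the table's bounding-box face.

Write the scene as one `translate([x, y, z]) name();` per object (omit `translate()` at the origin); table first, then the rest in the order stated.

table();
translate([295, -536, 0]) stool();
translate([295, 842, 0]) stool();
translate([-579, 153, 0]) stool();
translate([1169, 153, 0]) stool();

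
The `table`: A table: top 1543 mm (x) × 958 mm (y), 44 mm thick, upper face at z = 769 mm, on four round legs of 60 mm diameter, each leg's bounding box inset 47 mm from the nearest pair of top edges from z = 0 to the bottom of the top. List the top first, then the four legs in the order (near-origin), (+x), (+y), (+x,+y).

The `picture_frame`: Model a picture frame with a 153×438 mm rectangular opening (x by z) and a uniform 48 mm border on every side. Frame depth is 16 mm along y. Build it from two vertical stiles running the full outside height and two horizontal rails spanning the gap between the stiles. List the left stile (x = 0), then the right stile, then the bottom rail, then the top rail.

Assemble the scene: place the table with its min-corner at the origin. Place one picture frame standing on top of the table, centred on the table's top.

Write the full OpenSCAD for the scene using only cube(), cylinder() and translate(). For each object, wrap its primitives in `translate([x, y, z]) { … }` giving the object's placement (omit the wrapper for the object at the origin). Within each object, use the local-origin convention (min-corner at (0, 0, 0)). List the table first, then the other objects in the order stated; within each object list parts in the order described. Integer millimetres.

translate([0, 0, 725]) cube([1543, 958, 44]);
translate([77, 77, 0]) cylinder(h = 725, r = 30);
translate([1466, 77, 0]) cylinder(h = 725, r = 30);
translate([77, 881, 0]) cylinder(h = 725, r = 30);
translate([1466, 881, 0]) cylinder(h = 725, r = 30);
translate([647, 471, 769]) {
  cube([48, 16, 534]);
  translate([201, 0, 0]) cube([48, 16, 534]);
  translate([48, 0, 0]) cube([153, 16, 48]);
  translate([48, 0, 486]) cube([153, 16, 48]);
}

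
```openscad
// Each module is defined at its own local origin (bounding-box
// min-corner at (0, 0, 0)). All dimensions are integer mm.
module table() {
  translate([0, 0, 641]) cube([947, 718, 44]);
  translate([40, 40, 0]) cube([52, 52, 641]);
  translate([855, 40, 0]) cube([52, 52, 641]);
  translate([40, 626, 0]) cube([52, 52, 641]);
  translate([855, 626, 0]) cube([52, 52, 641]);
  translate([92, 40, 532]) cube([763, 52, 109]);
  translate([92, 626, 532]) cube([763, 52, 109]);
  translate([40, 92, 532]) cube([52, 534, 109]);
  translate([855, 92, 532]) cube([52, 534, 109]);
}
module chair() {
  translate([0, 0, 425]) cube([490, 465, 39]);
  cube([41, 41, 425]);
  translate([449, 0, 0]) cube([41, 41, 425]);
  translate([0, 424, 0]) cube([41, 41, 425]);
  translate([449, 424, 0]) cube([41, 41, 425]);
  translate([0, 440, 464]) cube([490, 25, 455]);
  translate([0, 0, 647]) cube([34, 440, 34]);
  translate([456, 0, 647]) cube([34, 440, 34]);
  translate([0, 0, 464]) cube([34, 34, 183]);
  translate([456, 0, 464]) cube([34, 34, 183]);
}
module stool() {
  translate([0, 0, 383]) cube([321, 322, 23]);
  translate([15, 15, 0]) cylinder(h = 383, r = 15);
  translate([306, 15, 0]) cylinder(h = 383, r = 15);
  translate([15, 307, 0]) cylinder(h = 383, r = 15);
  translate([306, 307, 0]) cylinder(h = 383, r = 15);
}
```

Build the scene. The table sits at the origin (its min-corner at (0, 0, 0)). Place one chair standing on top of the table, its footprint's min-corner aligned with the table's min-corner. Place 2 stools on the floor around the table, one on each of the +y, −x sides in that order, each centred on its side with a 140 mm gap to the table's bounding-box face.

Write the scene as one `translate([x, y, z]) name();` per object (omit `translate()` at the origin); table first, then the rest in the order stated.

table();
translate([0, 0, 685]) chair();
translate([313, 858, 0]) stool();
translate([-461, 198, 0]) stool();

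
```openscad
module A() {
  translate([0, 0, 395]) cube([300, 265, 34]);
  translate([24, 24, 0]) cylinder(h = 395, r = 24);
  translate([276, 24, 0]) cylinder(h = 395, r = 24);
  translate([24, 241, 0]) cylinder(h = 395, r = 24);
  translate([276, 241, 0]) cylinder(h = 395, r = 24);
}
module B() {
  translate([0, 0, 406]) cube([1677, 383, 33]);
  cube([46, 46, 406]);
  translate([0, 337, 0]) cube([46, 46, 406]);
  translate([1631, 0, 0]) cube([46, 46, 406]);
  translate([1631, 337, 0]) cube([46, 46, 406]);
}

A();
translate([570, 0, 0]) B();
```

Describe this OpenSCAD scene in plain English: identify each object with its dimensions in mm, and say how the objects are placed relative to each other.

A is a four-legged stool. The seat is a 300×265×34 mm slab whose top surface is at z = 429 mm; four round legs, each 48 mm in diameter, run from the floor (z = 0) to the underside of the seat, each leg's axis is inset half a diameter from the nearest pair of seat edges (so the leg's bounding box is flush with the corner).

B is a long wooden bench with a 1677 mm (x) × 383 mm (y) seat, 33 mm thick, its top surface 439 mm above the floor. Four 46 mm square legs at the seat corners, flush with the edges, run from z = 0 to the seat underside.

The bench is on the floor beside the stool on its +x side.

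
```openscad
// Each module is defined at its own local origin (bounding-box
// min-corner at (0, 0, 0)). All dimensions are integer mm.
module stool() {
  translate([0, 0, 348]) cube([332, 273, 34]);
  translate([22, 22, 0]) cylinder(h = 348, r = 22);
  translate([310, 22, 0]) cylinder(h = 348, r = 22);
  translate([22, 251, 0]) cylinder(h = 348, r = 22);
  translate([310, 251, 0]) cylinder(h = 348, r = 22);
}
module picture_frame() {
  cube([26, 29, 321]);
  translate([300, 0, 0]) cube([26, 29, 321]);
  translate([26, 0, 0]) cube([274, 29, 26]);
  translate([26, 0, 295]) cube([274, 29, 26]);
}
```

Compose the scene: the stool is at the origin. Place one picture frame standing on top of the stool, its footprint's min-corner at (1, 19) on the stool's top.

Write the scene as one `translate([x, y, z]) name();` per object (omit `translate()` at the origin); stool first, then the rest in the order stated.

stool();
translate([1, 19, 382]) picture_frame();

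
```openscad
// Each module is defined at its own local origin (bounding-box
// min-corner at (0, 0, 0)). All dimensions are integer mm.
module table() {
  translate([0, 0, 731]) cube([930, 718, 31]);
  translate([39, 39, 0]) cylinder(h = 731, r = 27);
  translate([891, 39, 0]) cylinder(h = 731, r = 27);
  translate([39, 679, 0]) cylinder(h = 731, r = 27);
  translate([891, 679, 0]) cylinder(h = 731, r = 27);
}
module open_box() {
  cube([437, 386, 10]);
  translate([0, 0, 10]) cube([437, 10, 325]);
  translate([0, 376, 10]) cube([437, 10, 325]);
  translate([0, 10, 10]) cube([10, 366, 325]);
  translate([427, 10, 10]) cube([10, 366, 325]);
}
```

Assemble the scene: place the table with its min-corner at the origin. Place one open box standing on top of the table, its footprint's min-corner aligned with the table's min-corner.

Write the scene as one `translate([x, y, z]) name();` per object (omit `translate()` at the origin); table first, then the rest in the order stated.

table();
translate([0, 0, 762]) open_box();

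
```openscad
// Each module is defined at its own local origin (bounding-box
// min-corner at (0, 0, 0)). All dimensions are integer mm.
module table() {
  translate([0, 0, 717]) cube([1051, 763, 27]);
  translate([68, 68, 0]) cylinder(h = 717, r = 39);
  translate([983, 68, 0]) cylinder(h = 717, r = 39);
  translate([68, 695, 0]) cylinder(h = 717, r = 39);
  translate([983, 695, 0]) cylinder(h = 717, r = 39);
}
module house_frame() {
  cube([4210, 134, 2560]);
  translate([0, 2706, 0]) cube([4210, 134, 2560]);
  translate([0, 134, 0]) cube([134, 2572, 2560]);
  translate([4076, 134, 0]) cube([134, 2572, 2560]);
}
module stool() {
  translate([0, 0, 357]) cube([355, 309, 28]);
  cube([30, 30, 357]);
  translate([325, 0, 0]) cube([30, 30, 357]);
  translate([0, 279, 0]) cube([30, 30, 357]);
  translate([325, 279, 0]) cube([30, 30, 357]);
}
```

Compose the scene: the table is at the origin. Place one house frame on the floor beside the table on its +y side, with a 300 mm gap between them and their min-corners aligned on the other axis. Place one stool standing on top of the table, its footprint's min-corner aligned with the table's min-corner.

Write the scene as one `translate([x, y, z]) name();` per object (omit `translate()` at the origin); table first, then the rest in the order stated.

table();
translate([0, 1063, 0]) house_frame();
translate([0, 0, 744]) stool();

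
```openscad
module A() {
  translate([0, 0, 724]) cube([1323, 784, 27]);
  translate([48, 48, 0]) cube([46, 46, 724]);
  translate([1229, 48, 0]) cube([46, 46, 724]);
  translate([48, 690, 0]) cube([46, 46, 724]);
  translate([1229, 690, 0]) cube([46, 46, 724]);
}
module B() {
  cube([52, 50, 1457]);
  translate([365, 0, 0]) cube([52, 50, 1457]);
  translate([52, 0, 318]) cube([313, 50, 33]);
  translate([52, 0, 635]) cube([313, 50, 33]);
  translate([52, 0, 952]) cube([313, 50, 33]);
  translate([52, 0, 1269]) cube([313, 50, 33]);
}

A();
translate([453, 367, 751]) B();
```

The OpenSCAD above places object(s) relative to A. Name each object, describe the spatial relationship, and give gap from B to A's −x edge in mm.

The ladder's min-x is at 453; the table's min-x is 0; gap = 453 mm.

A is a table. B is a ladder. The ladder is on top of the table, centred. The gap from the ladder to the table's −x edge is 453 mm.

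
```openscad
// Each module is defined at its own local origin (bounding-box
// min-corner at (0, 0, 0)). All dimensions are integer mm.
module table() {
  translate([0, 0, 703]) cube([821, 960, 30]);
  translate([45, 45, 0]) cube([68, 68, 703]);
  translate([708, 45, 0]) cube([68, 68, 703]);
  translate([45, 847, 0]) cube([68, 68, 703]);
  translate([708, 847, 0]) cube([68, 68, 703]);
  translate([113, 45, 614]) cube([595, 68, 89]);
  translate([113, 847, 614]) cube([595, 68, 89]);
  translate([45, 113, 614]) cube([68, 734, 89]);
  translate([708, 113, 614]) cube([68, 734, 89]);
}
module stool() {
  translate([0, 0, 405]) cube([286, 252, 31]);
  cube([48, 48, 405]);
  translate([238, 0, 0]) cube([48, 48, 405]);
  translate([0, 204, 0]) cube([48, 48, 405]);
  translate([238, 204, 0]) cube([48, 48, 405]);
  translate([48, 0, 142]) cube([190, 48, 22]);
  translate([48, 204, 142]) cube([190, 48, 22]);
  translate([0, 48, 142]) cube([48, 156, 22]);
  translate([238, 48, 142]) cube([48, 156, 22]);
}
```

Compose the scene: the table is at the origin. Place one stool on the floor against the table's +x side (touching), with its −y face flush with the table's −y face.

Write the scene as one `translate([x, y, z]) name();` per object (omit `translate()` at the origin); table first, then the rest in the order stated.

table();
translate([821, 0, 0]) stool();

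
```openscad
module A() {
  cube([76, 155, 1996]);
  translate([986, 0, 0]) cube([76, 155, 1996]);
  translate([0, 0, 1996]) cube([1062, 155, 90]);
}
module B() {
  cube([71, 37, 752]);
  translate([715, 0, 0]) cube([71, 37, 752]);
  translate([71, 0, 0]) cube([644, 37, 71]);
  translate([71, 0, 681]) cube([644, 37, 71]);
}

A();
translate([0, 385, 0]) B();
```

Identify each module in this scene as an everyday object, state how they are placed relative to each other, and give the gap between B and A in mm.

The picture frame's nearest face is 230 mm from the door frame's +y face.

A is a door frame. B is a picture frame. The picture frame is on the floor beside the door frame on its +y side. The gap between the picture frame and the door frame is 230 mm.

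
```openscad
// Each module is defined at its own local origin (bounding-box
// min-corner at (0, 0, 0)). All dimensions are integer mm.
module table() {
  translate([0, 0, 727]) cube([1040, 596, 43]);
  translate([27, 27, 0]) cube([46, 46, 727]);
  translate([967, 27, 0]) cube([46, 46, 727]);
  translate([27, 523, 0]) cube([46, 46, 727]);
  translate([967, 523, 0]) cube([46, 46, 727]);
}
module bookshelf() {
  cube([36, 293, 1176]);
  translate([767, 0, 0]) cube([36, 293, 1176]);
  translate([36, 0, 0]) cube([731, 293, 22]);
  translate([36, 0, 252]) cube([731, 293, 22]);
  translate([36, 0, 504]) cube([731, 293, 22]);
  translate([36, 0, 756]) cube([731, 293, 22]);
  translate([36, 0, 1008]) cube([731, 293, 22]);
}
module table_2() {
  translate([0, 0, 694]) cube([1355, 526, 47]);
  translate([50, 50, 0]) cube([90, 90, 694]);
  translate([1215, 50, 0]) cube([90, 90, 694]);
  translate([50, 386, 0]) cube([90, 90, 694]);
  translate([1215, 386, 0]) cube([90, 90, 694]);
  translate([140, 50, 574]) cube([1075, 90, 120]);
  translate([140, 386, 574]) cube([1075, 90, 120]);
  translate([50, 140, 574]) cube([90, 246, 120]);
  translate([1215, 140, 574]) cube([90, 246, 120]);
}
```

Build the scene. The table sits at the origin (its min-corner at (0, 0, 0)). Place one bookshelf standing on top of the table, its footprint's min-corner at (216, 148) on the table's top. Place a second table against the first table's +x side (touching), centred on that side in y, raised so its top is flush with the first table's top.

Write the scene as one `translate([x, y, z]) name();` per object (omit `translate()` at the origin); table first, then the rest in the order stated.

table();
translate([216, 148, 770]) bookshelf();
translate([1040, 35, 29]) table_2();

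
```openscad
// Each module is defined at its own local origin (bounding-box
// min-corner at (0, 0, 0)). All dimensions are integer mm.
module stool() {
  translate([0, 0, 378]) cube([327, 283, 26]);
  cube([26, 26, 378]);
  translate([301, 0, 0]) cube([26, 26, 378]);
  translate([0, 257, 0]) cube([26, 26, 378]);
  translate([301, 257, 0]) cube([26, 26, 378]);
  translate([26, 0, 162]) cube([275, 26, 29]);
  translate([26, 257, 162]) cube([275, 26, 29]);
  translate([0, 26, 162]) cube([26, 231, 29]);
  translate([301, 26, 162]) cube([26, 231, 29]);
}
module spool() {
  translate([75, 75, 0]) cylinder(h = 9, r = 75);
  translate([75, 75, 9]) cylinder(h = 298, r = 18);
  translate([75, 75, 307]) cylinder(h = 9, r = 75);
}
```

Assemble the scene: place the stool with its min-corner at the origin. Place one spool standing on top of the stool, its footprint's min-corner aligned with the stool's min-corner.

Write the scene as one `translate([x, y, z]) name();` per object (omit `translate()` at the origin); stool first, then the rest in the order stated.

stool();
translate([0, 0, 404]) spool();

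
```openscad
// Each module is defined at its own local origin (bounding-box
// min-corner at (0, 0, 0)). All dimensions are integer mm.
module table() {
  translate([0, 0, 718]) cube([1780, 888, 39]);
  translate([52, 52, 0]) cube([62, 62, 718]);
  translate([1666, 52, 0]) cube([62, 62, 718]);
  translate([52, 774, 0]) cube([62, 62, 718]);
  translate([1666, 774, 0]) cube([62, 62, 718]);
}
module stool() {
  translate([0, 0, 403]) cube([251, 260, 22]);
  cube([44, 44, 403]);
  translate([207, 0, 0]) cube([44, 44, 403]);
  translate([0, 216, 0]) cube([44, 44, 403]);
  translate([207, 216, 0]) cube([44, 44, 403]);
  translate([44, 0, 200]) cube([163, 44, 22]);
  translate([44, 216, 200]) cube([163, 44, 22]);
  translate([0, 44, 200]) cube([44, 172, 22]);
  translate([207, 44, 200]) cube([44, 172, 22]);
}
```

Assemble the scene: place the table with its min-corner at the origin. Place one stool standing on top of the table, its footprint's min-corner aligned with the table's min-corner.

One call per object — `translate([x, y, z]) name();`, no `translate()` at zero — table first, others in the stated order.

table();
translate([0, 0, 757]) stool();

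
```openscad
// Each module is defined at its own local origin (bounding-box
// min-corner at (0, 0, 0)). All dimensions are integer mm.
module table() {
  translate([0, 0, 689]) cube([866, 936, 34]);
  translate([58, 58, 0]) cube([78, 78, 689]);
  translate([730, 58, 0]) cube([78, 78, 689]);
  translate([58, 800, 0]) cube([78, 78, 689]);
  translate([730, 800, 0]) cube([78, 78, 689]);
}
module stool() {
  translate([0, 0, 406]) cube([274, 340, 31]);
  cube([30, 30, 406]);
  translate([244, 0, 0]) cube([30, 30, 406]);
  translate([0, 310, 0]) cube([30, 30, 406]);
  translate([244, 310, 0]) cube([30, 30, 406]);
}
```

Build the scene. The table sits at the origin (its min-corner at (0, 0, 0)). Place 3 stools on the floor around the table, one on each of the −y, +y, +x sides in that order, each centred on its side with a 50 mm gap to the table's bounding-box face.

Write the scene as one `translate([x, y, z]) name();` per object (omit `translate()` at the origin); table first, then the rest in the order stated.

table();
translate([296, -390, 0]) stool();
translate([296, 986, 0]) stool();
translate([916, 298, 0]) stool();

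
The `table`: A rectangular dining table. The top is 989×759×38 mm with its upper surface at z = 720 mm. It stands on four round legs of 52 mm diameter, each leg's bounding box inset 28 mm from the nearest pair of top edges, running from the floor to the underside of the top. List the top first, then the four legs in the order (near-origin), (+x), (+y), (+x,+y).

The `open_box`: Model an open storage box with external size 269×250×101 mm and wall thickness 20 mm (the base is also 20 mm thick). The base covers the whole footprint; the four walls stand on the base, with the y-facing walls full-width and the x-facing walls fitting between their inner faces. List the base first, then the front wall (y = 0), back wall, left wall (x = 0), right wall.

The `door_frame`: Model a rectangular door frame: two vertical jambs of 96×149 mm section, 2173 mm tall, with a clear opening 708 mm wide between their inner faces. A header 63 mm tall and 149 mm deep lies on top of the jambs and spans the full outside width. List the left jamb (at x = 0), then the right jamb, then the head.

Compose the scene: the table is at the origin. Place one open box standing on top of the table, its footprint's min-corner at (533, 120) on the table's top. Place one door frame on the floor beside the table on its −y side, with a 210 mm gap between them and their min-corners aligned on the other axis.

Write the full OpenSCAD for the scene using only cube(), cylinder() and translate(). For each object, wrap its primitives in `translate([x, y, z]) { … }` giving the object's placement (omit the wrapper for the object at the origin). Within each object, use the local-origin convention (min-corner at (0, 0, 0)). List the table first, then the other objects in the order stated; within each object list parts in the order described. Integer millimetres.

translate([0, 0, 682]) cube([989, 759, 38]);
translate([54, 54, 0]) cylinder(h = 682, r = 26);
translate([935, 54, 0]) cylinder(h = 682, r = 26);
translate([54, 705, 0]) cylinder(h = 682, r = 26);
translate([935, 705, 0]) cylinder(h = 682, r = 26);
translate([533, 120, 720]) {
  cube([269, 250, 20]);
  translate([0, 0, 20]) cube([269, 20, 81]);
  translate([0, 230, 20]) cube([269, 20, 81]);
  translate([0, 20, 20]) cube([20, 210, 81]);
  translate([249, 20, 20]) cube([20, 210, 81]);
}
translate([0, -359, 0]) {
  cube([96, 149, 2173]);
  translate([804, 0, 0]) cube([96, 149, 2173]);
  translate([0, 0, 2173]) cube([900, 149, 63]);
}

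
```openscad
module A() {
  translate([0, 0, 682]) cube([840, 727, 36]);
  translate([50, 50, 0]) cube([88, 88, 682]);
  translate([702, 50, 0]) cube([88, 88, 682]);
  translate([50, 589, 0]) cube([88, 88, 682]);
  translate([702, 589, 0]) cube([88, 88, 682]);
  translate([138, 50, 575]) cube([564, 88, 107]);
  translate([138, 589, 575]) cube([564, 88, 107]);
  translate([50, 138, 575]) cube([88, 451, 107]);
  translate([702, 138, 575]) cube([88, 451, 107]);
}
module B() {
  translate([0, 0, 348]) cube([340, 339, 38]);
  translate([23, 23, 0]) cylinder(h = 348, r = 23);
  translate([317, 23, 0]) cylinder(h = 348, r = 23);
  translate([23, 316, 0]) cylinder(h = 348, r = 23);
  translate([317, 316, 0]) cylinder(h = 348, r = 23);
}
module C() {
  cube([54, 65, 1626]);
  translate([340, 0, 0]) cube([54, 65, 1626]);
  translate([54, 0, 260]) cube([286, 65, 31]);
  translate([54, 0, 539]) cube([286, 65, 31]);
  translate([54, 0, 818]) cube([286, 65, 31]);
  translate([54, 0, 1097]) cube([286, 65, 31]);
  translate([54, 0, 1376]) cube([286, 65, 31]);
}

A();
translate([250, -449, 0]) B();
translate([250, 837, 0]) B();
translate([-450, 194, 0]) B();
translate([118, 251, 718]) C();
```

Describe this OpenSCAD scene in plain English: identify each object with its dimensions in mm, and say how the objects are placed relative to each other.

A is a table with a 840×727 mm rectangular top, 36 mm thick, top surface at z = 718 mm, supported by four 88×88 mm square legs, each inset 50 mm from the nearest pair of top edges, running from the floor. Four apron rails, 88 mm thick and 107 mm tall, run between adjacent legs with their top edges flush with the underside of the top and their outer faces flush with the legs' outer faces.

B is a four-legged stool. The seat is a 340×339×38 mm slab whose top surface is at z = 386 mm; four round legs, each 46 mm in diameter, run from the floor (z = 0) to the underside of the seat, each leg's axis is inset half a diameter from the nearest pair of seat edges (so the leg's bounding box is flush with the corner).

C is a straight ladder. Two 54×65 mm vertical rails, 1626 mm tall, stand 394 mm apart (outside-to-outside) with their front faces coplanar on the −y side. 5 rungs, each 65 mm deep and 31 mm tall, span between the inner faces of the rails, front faces flush with the rails. The lowest rung's underside is at z = 260 mm and rungs are spaced 279 mm apart (underside to underside).

Three stools sit around the table at the −y, +y, −x sides. The ladder is on top of the table.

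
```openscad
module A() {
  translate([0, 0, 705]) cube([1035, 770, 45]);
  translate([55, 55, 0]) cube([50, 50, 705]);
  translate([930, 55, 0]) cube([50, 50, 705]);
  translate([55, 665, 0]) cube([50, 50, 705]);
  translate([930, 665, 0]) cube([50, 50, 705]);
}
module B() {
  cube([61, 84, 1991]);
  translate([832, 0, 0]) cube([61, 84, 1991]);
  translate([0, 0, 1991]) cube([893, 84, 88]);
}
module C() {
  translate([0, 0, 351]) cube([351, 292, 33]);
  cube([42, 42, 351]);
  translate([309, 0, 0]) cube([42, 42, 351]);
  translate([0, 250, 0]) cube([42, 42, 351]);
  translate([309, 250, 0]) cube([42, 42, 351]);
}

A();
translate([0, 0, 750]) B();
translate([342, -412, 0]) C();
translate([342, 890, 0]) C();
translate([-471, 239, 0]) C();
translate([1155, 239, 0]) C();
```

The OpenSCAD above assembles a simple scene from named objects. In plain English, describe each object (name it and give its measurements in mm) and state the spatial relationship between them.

A is a table: top 1035 mm (x) × 770 mm (y), 45 mm thick, upper face at z = 750 mm, on four 50×50 mm square legs, each inset 55 mm from the nearest pair of top edges, running from z = 0 to the bottom of the top.

B is a door frame. The clear opening is 771 mm wide and 1991 mm high. Two 61 mm wide jambs, 84 mm deep, stand either side of the opening from the floor to the top of the opening. A 88 mm thick head sits across the top of both jambs, spanning the full outside width of the frame.

C is a simple wooden stool: a rectangular seat 351 mm (x) by 292 mm (y), 33 mm thick, top face at z = 384 mm, on four square legs, each 42×42 mm in cross-section. The legs rest on z = 0, each flush with a corner of the seat.

The door frame is on top of the table. Four stools sit around the table at the −y, +y, −x, +x sides.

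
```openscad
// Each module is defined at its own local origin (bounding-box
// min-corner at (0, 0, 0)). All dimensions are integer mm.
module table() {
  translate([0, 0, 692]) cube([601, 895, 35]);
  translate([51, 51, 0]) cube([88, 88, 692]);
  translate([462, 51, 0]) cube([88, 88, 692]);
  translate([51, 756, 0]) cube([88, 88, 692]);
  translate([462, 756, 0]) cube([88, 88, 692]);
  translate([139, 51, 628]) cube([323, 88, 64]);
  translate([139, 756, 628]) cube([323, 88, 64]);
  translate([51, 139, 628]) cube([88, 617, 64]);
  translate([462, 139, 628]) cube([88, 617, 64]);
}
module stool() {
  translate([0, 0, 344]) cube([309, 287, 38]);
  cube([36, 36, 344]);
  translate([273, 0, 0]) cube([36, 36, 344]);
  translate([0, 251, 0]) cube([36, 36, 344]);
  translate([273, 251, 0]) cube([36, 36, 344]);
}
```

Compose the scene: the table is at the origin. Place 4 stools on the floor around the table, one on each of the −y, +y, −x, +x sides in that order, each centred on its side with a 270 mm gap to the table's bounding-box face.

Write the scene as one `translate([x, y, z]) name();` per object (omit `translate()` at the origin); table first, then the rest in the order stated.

table();
translate([146, -557, 0]) stool();
translate([146, 1165, 0]) stool();
translate([-579, 304, 0]) stool();
translate([871, 304, 0]) stool();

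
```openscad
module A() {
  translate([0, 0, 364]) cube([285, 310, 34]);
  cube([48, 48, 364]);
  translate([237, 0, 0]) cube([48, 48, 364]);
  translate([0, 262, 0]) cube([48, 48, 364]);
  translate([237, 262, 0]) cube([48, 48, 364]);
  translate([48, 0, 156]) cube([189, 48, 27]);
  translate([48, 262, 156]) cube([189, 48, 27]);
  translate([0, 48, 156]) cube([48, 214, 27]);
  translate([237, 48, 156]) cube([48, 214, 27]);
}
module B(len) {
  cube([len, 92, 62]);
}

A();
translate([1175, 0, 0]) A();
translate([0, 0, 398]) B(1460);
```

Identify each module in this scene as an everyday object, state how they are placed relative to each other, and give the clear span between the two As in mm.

A is a stool. B is a beam. A beam spans the tops of two stools. The clear span between the two stools is 890 mm.

Second stool starts at x = 1175; first ends at x = 285; clear span = 1175 − 285 = 890 mm.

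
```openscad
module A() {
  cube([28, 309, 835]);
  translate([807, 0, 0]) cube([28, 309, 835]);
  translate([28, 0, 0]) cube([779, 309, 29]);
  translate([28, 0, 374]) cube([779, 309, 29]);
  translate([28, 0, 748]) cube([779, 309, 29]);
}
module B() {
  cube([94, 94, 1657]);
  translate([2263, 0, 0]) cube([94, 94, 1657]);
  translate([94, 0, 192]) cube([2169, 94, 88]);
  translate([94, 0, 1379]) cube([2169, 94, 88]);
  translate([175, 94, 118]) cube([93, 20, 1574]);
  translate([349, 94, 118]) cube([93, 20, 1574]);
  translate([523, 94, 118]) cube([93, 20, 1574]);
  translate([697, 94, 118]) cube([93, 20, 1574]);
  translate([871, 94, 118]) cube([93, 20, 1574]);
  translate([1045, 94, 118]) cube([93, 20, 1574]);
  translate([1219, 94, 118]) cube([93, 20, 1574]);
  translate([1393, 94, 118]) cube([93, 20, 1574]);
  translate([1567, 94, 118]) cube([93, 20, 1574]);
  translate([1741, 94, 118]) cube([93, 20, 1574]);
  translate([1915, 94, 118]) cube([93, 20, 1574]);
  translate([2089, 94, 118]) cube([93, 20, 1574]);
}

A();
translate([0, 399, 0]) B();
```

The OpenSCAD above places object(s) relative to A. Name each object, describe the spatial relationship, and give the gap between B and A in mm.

The fence section's nearest face is 90 mm from the bookshelf's +y face.

A is a bookshelf. B is a fence section. The fence section is on the floor beside the bookshelf on its +y side. The gap between the fence section and the bookshelf is 90 mm.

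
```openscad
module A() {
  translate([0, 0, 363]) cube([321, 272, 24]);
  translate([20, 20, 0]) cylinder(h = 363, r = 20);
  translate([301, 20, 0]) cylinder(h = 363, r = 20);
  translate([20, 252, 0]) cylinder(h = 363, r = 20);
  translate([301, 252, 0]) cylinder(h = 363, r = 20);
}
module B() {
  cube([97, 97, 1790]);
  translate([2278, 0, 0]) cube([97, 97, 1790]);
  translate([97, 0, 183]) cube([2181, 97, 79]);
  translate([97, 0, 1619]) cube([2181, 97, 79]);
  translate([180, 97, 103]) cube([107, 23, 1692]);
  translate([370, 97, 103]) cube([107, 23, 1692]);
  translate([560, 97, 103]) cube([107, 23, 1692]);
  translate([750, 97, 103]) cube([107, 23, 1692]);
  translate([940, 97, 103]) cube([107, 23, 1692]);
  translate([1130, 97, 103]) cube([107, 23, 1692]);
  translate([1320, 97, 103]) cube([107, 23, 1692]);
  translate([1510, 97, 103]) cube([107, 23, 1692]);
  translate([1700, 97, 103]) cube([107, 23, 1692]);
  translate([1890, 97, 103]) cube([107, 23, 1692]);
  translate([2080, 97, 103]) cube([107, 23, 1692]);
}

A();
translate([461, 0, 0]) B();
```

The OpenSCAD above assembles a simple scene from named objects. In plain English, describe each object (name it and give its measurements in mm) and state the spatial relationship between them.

A is a four-legged stool. The seat is 321×272 mm, 24 mm thick, top at z = 387 mm. It stands on four round legs, each 40 mm in diameter, from z = 0 to the seat underside, each leg's axis is inset half a diameter from the nearest pair of seat edges (so the leg's bounding box is flush with the corner).

B is a fence section. Two 97×97 mm posts, 1790 mm tall, stand on the floor with a clear span of 2181 mm between their inner faces. Two horizontal rails of 97×79 mm section span the gap between the posts with their undersides at z = 183 mm and z = 1619 mm, flush with the posts' −y face. 11 pickets, each 107 mm wide, 23 mm thick and 1692 mm tall, are fixed to the +y face of the rails with their bottoms at z = 103 mm, evenly spaced across the span with equal gaps (rounded down to the nearest mm) at the −x end and between each pair — any rounding remainder accumulates at the +x end.

The fence section is on the floor beside the stool on its +x side.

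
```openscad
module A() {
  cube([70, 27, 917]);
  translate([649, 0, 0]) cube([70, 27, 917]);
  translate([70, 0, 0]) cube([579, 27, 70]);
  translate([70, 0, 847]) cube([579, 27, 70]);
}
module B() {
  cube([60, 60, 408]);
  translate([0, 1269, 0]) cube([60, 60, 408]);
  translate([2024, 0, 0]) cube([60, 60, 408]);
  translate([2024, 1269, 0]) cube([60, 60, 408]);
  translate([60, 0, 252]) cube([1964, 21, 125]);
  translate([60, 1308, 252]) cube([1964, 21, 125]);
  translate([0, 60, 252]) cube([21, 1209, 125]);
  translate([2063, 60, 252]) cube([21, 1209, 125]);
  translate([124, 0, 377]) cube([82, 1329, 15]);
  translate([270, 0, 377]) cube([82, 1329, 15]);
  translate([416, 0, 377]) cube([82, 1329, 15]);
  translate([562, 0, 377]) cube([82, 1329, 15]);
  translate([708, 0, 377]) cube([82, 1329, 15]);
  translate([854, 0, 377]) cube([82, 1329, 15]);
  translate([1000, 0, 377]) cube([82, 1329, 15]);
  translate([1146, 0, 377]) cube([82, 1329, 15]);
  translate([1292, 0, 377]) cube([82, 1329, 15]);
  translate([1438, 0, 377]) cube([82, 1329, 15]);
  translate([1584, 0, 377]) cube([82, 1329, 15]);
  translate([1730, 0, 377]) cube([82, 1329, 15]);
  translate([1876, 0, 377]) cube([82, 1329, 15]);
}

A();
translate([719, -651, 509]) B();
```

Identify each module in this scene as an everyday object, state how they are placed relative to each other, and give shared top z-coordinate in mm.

A is a picture frame. B is a bed frame. The bed frame is beside the picture frame with their tops flush at z = 917. The shared top z-coordinate is 917 mm.

Both tops at z = 917 mm.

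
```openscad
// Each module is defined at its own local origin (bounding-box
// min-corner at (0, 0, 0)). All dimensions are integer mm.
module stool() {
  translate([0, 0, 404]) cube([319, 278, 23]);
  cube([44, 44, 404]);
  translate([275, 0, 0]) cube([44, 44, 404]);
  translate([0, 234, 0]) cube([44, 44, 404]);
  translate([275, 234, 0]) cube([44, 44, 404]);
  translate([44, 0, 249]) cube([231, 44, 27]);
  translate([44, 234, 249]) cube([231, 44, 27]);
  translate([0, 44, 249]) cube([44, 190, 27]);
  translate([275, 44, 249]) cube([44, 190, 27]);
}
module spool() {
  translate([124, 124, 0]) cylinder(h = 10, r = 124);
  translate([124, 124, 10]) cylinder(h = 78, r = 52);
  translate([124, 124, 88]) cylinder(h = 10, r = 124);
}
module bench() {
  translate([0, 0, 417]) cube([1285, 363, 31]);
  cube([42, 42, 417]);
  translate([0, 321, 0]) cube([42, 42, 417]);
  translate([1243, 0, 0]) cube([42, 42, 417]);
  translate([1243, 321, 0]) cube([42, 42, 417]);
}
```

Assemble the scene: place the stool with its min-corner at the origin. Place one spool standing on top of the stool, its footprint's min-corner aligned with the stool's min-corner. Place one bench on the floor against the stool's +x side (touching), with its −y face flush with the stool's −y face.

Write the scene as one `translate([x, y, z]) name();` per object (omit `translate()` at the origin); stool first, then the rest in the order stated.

stool();
translate([0, 0, 427]) spool();
translate([319, 0, 0]) bench();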